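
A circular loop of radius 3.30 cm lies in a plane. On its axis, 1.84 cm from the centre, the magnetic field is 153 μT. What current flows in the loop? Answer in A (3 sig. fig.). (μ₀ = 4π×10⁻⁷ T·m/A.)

On the axis of a loop, B = μ₀IR²/[2(R²+z²)^(3/2)], so I = 2B(R²+z²)^(3/2)/(μ₀R²).
R² + z² = 0.001089 + 0.0003386 = 0.001428 m²; raised to 3/2 gives 5.39×10⁻⁵ m³.
I = 2 × 1.53×10⁻⁴ × 5.39×10⁻⁵ / (1.26×10⁻⁶ × 0.001089) = 12.1 A.

I ≈ 12.1 A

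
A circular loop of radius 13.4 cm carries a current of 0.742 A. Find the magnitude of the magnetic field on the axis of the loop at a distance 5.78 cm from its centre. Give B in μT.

On the axis of a circular loop, B = μ₀IR² / [2(R²+z²)^(3/2)].
R² + z² = (0.134)² + (0.0578)² = 0.0213 m², and (R²+z²)^(3/2) = 3.11×10⁻³ m³.
B = (4π×10⁻⁷ × 0.742 × 0.01796) / (2 × 3.11×10⁻³) = 2.69×10⁻⁶ T.

B ≈ 2.69 μT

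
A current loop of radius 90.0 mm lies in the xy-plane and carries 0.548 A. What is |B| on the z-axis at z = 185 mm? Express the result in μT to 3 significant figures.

On the axis of a circular loop, B = μ₀IR² / [2(R²+z²)^(3/2)].
R² + z² = (0.09)² + (0.185)² = 0.04233 m², and (R²+z²)^(3/2) = 8.71×10⁻³ m³.
B = (4π×10⁻⁷ × 0.548 × 0.0081) / (2 × 8.71×10⁻³) = 3.20×10⁻⁷ T.

B ≈ 0.320 μT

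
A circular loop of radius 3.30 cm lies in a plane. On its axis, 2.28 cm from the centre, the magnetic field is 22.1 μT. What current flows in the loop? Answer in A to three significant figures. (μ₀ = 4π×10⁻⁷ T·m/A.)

On the axis of a loop, B = μ₀IR²/[2(R²+z²)^(3/2)], so I = 2B(R²+z²)^(3/2)/(μ₀R²).
R² + z² = 0.001089 + 0.0005198 = 0.001609 m²; raised to 3/2 gives 6.45×10⁻⁵ m³.
I = 2 × 2.21×10⁻⁵ × 6.45×10⁻⁵ / (1.26×10⁻⁶ × 0.001089) = 2.08 A.

I ≈ 2.08 A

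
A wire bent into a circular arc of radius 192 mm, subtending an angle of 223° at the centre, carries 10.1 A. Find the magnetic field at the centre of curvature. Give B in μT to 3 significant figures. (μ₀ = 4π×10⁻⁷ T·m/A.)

The Biot–Savart field of a circular arc at its centre is B = μ₀Iφ/(4πR), with φ = 3.892 rad.
B = (4π×10⁻⁷ × 10.1 × 3.892) / (4π × 0.192) = 2.05×10⁻⁵ T.

B ≈ 20.5 μT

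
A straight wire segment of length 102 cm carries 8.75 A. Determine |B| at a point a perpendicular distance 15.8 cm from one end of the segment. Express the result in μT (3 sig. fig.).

B ≈ 5.47 μT

For a finite straight segment, B = (μ₀I/4πd)(sinθ₁ + sinθ₂), where θ₁, θ₂ are the angles from the perpendicular to each end.
The perpendicular foot is at one end, so the two end-offsets along the wire are 0 and L = 1.02 m.
sinθ₁ = 0/√(0²+0.158²) = 0.0000; sinθ₂ = 1.02/√(1.02²+0.158²) = 0.9882.
B = (4π×10⁻⁷ × 8.75) / (4π × 0.158) × (0.0000 + 0.9882) = 5.47×10⁻⁶ T.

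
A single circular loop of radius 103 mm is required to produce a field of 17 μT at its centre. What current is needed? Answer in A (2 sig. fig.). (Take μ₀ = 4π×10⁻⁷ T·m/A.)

I ≈ 2.8 A

At the centre of a circular loop B = μ₀I/(2R), so I = 2RB/μ₀.
With R = 0.103 m, I = 2 × 0.103 × 1.70×10⁻⁵ / (4π×10⁻⁷) = 2.79 A.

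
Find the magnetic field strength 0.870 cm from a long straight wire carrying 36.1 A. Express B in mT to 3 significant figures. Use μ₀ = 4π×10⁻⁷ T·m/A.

For an infinitely long straight wire, B = μ₀I/(2πd).
B = (4π×10⁻⁷ × 36.1) / (2π × 0.0087) = 8.30×10⁻⁴ T.

B ≈ 0.830 mT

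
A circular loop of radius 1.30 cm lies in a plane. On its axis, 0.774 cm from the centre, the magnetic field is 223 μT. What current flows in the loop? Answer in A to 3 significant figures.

I ≈ 7.27 A

On the axis of a loop, B = μ₀IR²/[2(R²+z²)^(3/2)], so I = 2B(R²+z²)^(3/2)/(μ₀R²).
R² + z² = 0.000169 + 5.991×10⁻⁵ = 0.0002289 m²; raised to 3/2 gives 3.46×10⁻⁶ m³.
I = 2 × 2.23×10⁻⁴ × 3.46×10⁻⁶ / (1.26×10⁻⁶ × 0.000169) = 7.27 A.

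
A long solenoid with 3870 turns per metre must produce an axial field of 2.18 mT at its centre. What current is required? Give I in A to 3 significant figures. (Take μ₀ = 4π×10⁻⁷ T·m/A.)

Inside a long solenoid B = μ₀nI with n = 3870 m⁻¹, so I = B/(μ₀n).
I = 2.18×10⁻³ / (4π×10⁻⁷ × 3870) = 0.448 A.

I ≈ 0.448 A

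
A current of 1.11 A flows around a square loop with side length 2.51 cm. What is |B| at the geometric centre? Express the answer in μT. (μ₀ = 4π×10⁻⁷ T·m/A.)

Each side is a finite straight segment at perpendicular distance d = a/(2 tan(π/4)) = 0.01255 m from the centre, with end-angles ±π/4.
One side contributes B₁ = (μ₀I/4πd)·2 sin(π/4) = 1.25×10⁻⁵ T.
All 4 sides add in the same direction: B = 4 × 1.25×10⁻⁵ = 5.00×10⁻⁵ T.

B ≈ 50.0 μT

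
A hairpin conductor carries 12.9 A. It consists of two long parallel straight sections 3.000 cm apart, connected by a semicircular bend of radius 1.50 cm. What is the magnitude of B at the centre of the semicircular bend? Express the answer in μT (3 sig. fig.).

B ≈ 442 μT

The semicircular arc contributes B_arc = μ₀I·π/(4πR) = μ₀I/(4R) = 2.70×10⁻⁴ T.
Each semi-infinite lead is at perpendicular distance R = 0.015 m from the centre, with the perpendicular foot at its near end, so it contributes μ₀I/(4πR); both point the same way, together 1.72×10⁻⁴ T.
Arc and leads all point the same direction: B = 2.70×10⁻⁴ + 1.72×10⁻⁴ = 4.42×10⁻⁴ T.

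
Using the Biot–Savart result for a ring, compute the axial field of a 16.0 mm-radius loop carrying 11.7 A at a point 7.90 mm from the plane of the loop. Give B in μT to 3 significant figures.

On the axis of a circular loop, B = μ₀IR² / [2(R²+z²)^(3/2)].
R² + z² = (0.016)² + (0.0079)² = 0.0003184 m², and (R²+z²)^(3/2) = 5.68×10⁻⁶ m³.
B = (4π×10⁻⁷ × 11.7 × 0.000256) / (2 × 5.68×10⁻⁶) = 3.31×10⁻⁴ T.

B ≈ 331 μT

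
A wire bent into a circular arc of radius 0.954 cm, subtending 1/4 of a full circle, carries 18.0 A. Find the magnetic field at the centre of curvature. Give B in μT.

B ≈ 296 μT

The Biot–Savart field of a circular arc at its centre is B = μ₀Iφ/(4πR), with φ = 1.571 rad.
B = (4π×10⁻⁷ × 18.0 × 1.571) / (4π × 0.00954) = 2.96×10⁻⁴ T.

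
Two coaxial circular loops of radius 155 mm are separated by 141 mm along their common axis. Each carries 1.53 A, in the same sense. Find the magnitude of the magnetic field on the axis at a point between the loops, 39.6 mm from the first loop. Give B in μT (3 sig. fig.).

Each loop contributes B = μ₀IR²/[2(R²+z²)^(3/2)] on the axis, with z measured from that loop.
Loop 1 (z = 0.0396 m): B₁ = 5.64×10⁻⁶ T. Loop 2 (z = 0.1014 m): B₂ = 3.63×10⁻⁶ T.
The fields add: B = B₁ + B₂ = 9.28×10⁻⁶ T.

B ≈ 9.28 μT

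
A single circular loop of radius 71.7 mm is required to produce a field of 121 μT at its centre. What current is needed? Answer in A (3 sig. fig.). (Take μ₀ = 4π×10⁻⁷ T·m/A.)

I ≈ 13.8 A

At the centre of a circular loop B = μ₀I/(2R), so I = 2RB/μ₀.
With R = 0.0717 m, I = 2 × 0.0717 × 1.21×10⁻⁴ / (4π×10⁻⁷) = 13.8 A.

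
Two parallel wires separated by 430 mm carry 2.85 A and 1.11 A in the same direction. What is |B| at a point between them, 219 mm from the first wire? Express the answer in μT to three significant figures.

Each long wire gives B = μ₀I/(2πd). Distances are d₁ = 0.219 m and d₂ = 0.211 m.
B₁ = 2.60×10⁻⁶ T, B₂ = 1.05×10⁻⁶ T.
Between parallel currents the two contributions point in opposite directions, so they subtract. B = |B₁ − B₂| = |2.60×10⁻⁶ − 1.05×10⁻⁶| = 1.55×10⁻⁶ T.

B ≈ 1.55 μT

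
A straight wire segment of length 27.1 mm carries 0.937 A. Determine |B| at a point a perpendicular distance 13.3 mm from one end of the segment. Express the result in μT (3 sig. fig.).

For a finite straight segment, B = (μ₀I/4πd)(sinθ₁ + sinθ₂), where θ₁, θ₂ are the angles from the perpendicular to each end.
The perpendicular foot is at one end, so the two end-offsets along the wire are 0 and L = 0.0271 m.
sinθ₁ = 0/√(0²+0.0133²) = 0.0000; sinθ₂ = 0.0271/√(0.0271²+0.0133²) = 0.8977.
B = (4π×10⁻⁷ × 0.937) / (4π × 0.0133) × (0.0000 + 0.8977) = 6.32×10⁻⁶ T.

B ≈ 6.32 μT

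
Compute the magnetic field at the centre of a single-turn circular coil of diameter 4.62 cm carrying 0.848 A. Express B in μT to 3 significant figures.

B ≈ 23.1 μT

At the centre of a circular loop the Biot–Savart law gives B = μ₀I/(2R) (so R = 0.0231 m).
B = (4π×10⁻⁷ × 0.848) / (2 × 0.0231) = 2.31×10⁻⁵ T.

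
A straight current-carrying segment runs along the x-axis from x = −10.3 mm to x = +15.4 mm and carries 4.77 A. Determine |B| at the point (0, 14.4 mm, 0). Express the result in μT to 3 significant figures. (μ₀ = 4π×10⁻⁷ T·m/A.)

B ≈ 43.5 μT

For a finite straight segment, B = (μ₀I/4πd)(sinθ₁ + sinθ₂), where θ₁, θ₂ are the angles from the perpendicular to each end.
The perpendicular distance is d = 0.0144 m; the end-offsets along the wire are a = 0.0103 m and b = 0.0154 m.
sinθ₁ = 0.0103/√(0.0103²+0.0144²) = 0.5818; sinθ₂ = 0.0154/√(0.0154²+0.0144²) = 0.7304.
B = (4π×10⁻⁷ × 4.77) / (4π × 0.0144) × (0.5818 + 0.7304) = 4.35×10⁻⁵ T.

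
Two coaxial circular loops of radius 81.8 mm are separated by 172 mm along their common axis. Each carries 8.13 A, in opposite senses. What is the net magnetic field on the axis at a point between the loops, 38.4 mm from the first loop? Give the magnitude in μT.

Each loop contributes B = μ₀IR²/[2(R²+z²)^(3/2)] on the axis, with z measured from that loop.
Loop 1 (z = 0.0384 m): B₁ = 4.63×10⁻⁵ T. Loop 2 (z = 0.1336 m): B₂ = 8.89×10⁻⁶ T.
The fields oppose: B = |B₁ − B₂| = 3.74×10⁻⁵ T.

B ≈ 37.4 μT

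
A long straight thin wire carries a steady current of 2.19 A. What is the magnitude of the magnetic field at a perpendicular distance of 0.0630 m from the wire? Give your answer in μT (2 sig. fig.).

B ≈ 7.0 μT

For an infinitely long straight wire, B = μ₀I/(2πd).
B = (4π×10⁻⁷ × 2.19) / (2π × 0.063) = 6.95×10⁻⁶ T.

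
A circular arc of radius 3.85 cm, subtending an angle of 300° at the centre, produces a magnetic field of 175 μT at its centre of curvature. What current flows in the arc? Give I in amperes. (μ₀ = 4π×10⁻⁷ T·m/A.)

I ≈ 12.9 A

For a circular arc, B = μ₀Iφ/(4πR) with φ in radians; here φ = 5.236 rad.
So I = 4πRB/(μ₀φ) = 4π × 0.0385 × 1.75×10⁻⁴ / (4π×10⁻⁷ × 5.236) = 12.9 A.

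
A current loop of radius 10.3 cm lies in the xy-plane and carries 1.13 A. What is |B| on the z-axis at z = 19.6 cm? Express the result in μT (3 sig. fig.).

B ≈ 0.694 μT

On the axis of a circular loop, B = μ₀IR² / [2(R²+z²)^(3/2)].
R² + z² = (0.103)² + (0.196)² = 0.04903 m², and (R²+z²)^(3/2) = 1.09×10⁻² m³.
B = (4π×10⁻⁷ × 1.13 × 0.01061) / (2 × 1.09×10⁻²) = 6.94×10⁻⁷ T.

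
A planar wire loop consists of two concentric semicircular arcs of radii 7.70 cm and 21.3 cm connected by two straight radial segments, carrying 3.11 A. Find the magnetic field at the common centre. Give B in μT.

B ≈ 8.10 μT

The radial connectors point toward the centre, so dl × r̂ = 0 and they contribute nothing.
Each semicircle gives μ₀I/(4R): inner arc 1.27×10⁻⁵ T, outer arc 4.59×10⁻⁶ T.
The two arcs carry current in opposite angular senses, so their fields oppose: B = |1.27×10⁻⁵ − 4.59×10⁻⁶| = 8.10×10⁻⁶ T.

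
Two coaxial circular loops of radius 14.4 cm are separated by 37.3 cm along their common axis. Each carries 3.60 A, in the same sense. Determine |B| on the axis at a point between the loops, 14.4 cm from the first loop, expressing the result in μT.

Each loop contributes B = μ₀IR²/[2(R²+z²)^(3/2)] on the axis, with z measured from that loop.
Loop 1 (z = 0.144 m): B₁ = 5.55×10⁻⁶ T. Loop 2 (z = 0.229 m): B₂ = 2.37×10⁻⁶ T.
The fields add: B = B₁ + B₂ = 7.92×10⁻⁶ T.

B ≈ 7.92 μT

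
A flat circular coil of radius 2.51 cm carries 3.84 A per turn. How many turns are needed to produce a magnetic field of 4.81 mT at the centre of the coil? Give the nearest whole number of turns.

For an N-turn coil, B = Nμ₀I/(2R). A single turn gives B₁ = 9.61×10⁻⁵ T with R = 0.0251 m.
N = B/B₁ = 4.81×10⁻³ / 9.61×10⁻⁵ = 50.04.

N = 50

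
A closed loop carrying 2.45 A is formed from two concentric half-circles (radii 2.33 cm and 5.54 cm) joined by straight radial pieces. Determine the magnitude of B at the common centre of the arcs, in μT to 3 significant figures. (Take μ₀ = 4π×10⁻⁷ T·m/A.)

The radial connectors point toward the centre, so dl × r̂ = 0 and they contribute nothing.
Each semicircle gives μ₀I/(4R): inner arc 3.30×10⁻⁵ T, outer arc 1.39×10⁻⁵ T.
The two arcs carry current in opposite angular senses, so their fields oppose: B = |3.30×10⁻⁵ − 1.39×10⁻⁵| = 1.91×10⁻⁵ T.

B ≈ 19.1 μT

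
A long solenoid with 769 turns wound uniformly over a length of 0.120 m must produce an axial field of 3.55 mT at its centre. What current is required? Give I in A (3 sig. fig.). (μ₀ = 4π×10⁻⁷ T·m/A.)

Inside a long solenoid B = μ₀nI with n = 6408 m⁻¹, so I = B/(μ₀n).
I = 3.55×10⁻³ / (4π×10⁻⁷ × 6408) = 0.441 A.

I ≈ 0.441 A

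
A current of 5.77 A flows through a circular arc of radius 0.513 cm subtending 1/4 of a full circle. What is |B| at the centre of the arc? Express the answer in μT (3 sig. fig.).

B ≈ 177 μT

The Biot–Savart field of a circular arc at its centre is B = μ₀Iφ/(4πR), with φ = 1.571 rad.
B = (4π×10⁻⁷ × 5.77 × 1.571) / (4π × 0.00513) = 1.77×10⁻⁴ T.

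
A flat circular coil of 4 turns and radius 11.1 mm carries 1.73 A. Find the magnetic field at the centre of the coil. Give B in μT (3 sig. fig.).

B ≈ 392 μT

For an N-turn flat coil, B = Nμ₀I/(2R) with R = 0.0111 m.
B = 4 × 9.79×10⁻⁵ T = 3.92×10⁻⁴ T.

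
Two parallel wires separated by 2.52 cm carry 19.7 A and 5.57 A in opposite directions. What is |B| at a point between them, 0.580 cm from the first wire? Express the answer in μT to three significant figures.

Each long wire gives B = μ₀I/(2πd). Distances are d₁ = 0.0058 m and d₂ = 0.0194 m.
B₁ = 6.79×10⁻⁴ T, B₂ = 5.74×10⁻⁵ T.
Between antiparallel currents both contributions point the same way, so they add. B = B₁ + B₂ = 6.79×10⁻⁴ + 5.74×10⁻⁵ = 7.37×10⁻⁴ T.

B ≈ 737 μT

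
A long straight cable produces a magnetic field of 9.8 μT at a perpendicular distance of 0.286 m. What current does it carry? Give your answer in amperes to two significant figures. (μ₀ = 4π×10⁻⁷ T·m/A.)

I ≈ 14 A

For a long straight wire B = μ₀I/(2πd), so I = 2πdB/μ₀.
I = 2π × 0.286 × 9.80×10⁻⁶ / (4π×10⁻⁷) = 14.0 A.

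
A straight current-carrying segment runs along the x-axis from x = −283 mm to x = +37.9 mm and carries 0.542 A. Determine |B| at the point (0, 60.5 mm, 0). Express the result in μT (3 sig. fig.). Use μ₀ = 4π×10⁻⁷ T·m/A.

B ≈ 1.35 μT

For a finite straight segment, B = (μ₀I/4πd)(sinθ₁ + sinθ₂), where θ₁, θ₂ are the angles from the perpendicular to each end.
The perpendicular distance is d = 0.0605 m; the end-offsets along the wire are a = 0.283 m and b = 0.0379 m.
sinθ₁ = 0.283/√(0.283²+0.0605²) = 0.9779; sinθ₂ = 0.0379/√(0.0379²+0.0605²) = 0.5309.
B = (4π×10⁻⁷ × 0.542) / (4π × 0.0605) × (0.9779 + 0.5309) = 1.35×10⁻⁶ T.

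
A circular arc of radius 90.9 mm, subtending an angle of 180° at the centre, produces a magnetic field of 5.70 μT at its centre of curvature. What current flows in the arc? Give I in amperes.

For a circular arc, B = μ₀Iφ/(4πR) with φ in radians; here φ = 3.142 rad.
So I = 4πRB/(μ₀φ) = 4π × 0.0909 × 5.70×10⁻⁶ / (4π×10⁻⁷ × 3.142) = 1.65 A.

I ≈ 1.65 A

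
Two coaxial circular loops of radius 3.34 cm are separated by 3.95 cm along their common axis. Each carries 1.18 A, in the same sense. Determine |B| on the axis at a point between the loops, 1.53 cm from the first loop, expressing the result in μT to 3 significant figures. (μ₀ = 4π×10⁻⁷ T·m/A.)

Each loop contributes B = μ₀IR²/[2(R²+z²)^(3/2)] on the axis, with z measured from that loop.
Loop 1 (z = 0.0153 m): B₁ = 1.67×10⁻⁵ T. Loop 2 (z = 0.0242 m): B₂ = 1.18×10⁻⁵ T.
The fields add: B = B₁ + B₂ = 2.85×10⁻⁵ T.

B ≈ 28.5 μT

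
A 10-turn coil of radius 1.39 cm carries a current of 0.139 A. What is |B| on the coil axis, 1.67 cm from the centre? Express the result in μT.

B ≈ 16.5 μT

For an N-turn flat coil, B = Nμ₀IR²/[2(R²+z²)^(3/2)] with R = 0.0139 m, z = 0.0167 m.
B = 10 × 1.65×10⁻⁶ T = 1.65×10⁻⁵ T.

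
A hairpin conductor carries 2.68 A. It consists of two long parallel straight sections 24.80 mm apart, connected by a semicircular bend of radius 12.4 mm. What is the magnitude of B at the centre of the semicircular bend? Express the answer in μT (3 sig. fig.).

The semicircular arc contributes B_arc = μ₀I·π/(4πR) = μ₀I/(4R) = 6.79×10⁻⁵ T.
Each semi-infinite lead is at perpendicular distance R = 0.0124 m from the centre, with the perpendicular foot at its near end, so it contributes μ₀I/(4πR); both point the same way, together 4.32×10⁻⁵ T.
Arc and leads all point the same direction: B = 6.79×10⁻⁵ + 4.32×10⁻⁵ = 1.11×10⁻⁴ T.

B ≈ 111 μT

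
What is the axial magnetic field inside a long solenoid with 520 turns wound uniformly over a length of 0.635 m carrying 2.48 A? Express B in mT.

B ≈ 2.55 mT

Inside a long solenoid, B = μ₀nI with n = 818.9 turns/m.
B = 4π×10⁻⁷ × 818.9 × 2.48 = 2.55×10⁻³ T.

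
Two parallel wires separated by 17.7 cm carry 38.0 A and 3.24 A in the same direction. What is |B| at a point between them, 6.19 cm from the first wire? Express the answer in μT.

Each long wire gives B = μ₀I/(2πd). Distances are d₁ = 0.0619 m and d₂ = 0.1151 m.
B₁ = 1.23×10⁻⁴ T, B₂ = 5.63×10⁻⁶ T.
Between parallel currents the two contributions point in opposite directions, so they subtract. B = |B₁ − B₂| = |1.23×10⁻⁴ − 5.63×10⁻⁶| = 1.17×10⁻⁴ T.

B ≈ 117 μT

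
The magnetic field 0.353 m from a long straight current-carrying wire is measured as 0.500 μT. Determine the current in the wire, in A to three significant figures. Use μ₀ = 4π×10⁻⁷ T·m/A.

I ≈ 0.882 A

For a long straight wire B = μ₀I/(2πd), so I = 2πdB/μ₀.
I = 2π × 0.353 × 5.00×10⁻⁷ / (4π×10⁻⁷) = 0.882 A.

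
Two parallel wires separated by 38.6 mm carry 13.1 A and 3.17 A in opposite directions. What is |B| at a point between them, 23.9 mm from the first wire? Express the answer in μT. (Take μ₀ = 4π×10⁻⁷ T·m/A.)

B ≈ 153 μT

Each long wire gives B = μ₀I/(2πd). Distances are d₁ = 0.0239 m and d₂ = 0.0147 m.
B₁ = 1.10×10⁻⁴ T, B₂ = 4.31×10⁻⁵ T.
Between antiparallel currents both contributions point the same way, so they add. B = B₁ + B₂ = 1.10×10⁻⁴ + 4.31×10⁻⁵ = 1.53×10⁻⁴ T.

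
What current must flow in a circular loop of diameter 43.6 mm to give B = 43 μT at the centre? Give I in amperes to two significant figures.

I ≈ 1.5 A

At the centre of a circular loop B = μ₀I/(2R), so I = 2RB/μ₀.
With R = 0.0218 m, I = 2 × 0.0218 × 4.30×10⁻⁵ / (4π×10⁻⁷) = 1.49 A.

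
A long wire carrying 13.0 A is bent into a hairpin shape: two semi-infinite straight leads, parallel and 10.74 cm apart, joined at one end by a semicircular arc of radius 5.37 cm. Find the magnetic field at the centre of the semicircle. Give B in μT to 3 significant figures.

The semicircular arc contributes B_arc = μ₀I·π/(4πR) = μ₀I/(4R) = 7.61×10⁻⁵ T.
Each semi-infinite lead is at perpendicular distance R = 0.0537 m from the centre, with the perpendicular foot at its near end, so it contributes μ₀I/(4πR); both point the same way, together 4.84×10⁻⁵ T.
Arc and leads all point the same direction: B = 7.61×10⁻⁵ + 4.84×10⁻⁵ = 1.24×10⁻⁴ T.

B ≈ 124 μT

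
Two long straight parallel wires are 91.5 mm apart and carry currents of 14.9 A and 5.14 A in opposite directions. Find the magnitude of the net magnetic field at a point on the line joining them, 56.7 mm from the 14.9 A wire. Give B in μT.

B ≈ 82.1 μT

Each long wire gives B = μ₀I/(2πd). Distances are d₁ = 0.0567 m and d₂ = 0.0348 m.
B₁ = 5.26×10⁻⁵ T, B₂ = 2.95×10⁻⁵ T.
Between antiparallel currents both contributions point the same way, so they add. B = B₁ + B₂ = 5.26×10⁻⁵ + 2.95×10⁻⁵ = 8.21×10⁻⁵ T.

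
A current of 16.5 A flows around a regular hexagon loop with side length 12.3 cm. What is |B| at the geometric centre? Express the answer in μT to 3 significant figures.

Each side is a finite straight segment at perpendicular distance d = a/(2 tan(π/6)) = 0.1065 m from the centre, with end-angles ±π/6.
One side contributes B₁ = (μ₀I/4πd)·2 sin(π/6) = 1.55×10⁻⁵ T.
All 6 sides add in the same direction: B = 6 × 1.55×10⁻⁵ = 9.29×10⁻⁵ T.

B ≈ 92.9 μT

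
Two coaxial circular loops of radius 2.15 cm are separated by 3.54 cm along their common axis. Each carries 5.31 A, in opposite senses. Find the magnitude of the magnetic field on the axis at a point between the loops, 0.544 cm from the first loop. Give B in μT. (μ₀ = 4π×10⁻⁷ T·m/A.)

B ≈ 111 μT

Each loop contributes B = μ₀IR²/[2(R²+z²)^(3/2)] on the axis, with z measured from that loop.
Loop 1 (z = 0.00544 m): B₁ = 1.41×10⁻⁴ T. Loop 2 (z = 0.02996 m): B₂ = 3.08×10⁻⁵ T.
The fields oppose: B = |B₁ − B₂| = 1.11×10⁻⁴ T.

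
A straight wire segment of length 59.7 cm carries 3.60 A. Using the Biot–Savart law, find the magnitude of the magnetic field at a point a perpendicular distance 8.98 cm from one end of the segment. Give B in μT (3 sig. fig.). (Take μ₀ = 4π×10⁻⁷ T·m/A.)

B ≈ 3.96 μT

For a finite straight segment, B = (μ₀I/4πd)(sinθ₁ + sinθ₂), where θ₁, θ₂ are the angles from the perpendicular to each end.
The perpendicular foot is at one end, so the two end-offsets along the wire are 0 and L = 0.597 m.
sinθ₁ = 0/√(0²+0.0898²) = 0.0000; sinθ₂ = 0.597/√(0.597²+0.0898²) = 0.9889.
B = (4π×10⁻⁷ × 3.60) / (4π × 0.0898) × (0.0000 + 0.9889) = 3.96×10⁻⁶ T.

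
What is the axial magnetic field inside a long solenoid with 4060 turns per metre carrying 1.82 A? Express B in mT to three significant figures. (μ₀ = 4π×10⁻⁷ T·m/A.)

B ≈ 9.29 mT

Inside a long solenoid, B = μ₀nI with n = 4060 turns/m.
B = 4π×10⁻⁷ × 4060 × 1.82 = 9.29×10⁻³ T.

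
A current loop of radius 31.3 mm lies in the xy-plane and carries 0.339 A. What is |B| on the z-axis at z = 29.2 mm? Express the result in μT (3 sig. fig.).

B ≈ 2.66 μT

On the axis of a circular loop, B = μ₀IR² / [2(R²+z²)^(3/2)].
R² + z² = (0.0313)² + (0.0292)² = 0.001832 m², and (R²+z²)^(3/2) = 7.84×10⁻⁵ m³.
B = (4π×10⁻⁷ × 0.339 × 0.0009797) / (2 × 7.84×10⁻⁵) = 2.66×10⁻⁶ T.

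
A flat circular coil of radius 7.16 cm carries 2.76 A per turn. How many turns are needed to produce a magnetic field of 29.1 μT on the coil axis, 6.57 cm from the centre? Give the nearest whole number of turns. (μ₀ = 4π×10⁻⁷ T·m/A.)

N = 3

For an N-turn coil, B = Nμ₀IR²/[2(R²+z²)^(3/2)]. A single turn gives B₁ = 9.69×10⁻⁶ T with R = 0.0716 m, z = 0.0657 m.
N = B/B₁ = 2.91×10⁻⁵ / 9.69×10⁻⁶ = 3.00.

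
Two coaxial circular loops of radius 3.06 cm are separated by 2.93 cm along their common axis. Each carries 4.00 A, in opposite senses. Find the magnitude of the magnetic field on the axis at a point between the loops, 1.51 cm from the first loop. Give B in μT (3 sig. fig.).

B ≈ 2.07 μT

Each loop contributes B = μ₀IR²/[2(R²+z²)^(3/2)] on the axis, with z measured from that loop.
Loop 1 (z = 0.0151 m): B₁ = 5.92×10⁻⁵ T. Loop 2 (z = 0.0142 m): B₂ = 6.13×10⁻⁵ T.
The fields oppose: B = |B₁ − B₂| = 2.07×10⁻⁶ T.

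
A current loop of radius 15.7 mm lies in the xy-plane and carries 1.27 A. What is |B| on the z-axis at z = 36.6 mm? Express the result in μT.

B ≈ 3.11 μT

On the axis of a circular loop, B = μ₀IR² / [2(R²+z²)^(3/2)].
R² + z² = (0.0157)² + (0.0366)² = 0.001586 m², and (R²+z²)^(3/2) = 6.32×10⁻⁵ m³.
B = (4π×10⁻⁷ × 1.27 × 0.0002465) / (2 × 6.32×10⁻⁵) = 3.11×10⁻⁶ T.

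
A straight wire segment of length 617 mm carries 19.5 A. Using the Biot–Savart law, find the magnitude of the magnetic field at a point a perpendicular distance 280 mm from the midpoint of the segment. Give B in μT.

For a finite straight segment, B = (μ₀I/4πd)(sinθ₁ + sinθ₂), where θ₁, θ₂ are the angles from the perpendicular to each end.
The perpendicular from the point meets the wire at its midpoint, so each end is L/2 = 0.3085 m away along the wire.
sinθ₁ = 0.3085/√(0.3085²+0.28²) = 0.7405; sinθ₂ = 0.3085/√(0.3085²+0.28²) = 0.7405.
B = (4π×10⁻⁷ × 19.5) / (4π × 0.28) × (0.7405 + 0.7405) = 1.03×10⁻⁵ T.

B ≈ 10.3 μT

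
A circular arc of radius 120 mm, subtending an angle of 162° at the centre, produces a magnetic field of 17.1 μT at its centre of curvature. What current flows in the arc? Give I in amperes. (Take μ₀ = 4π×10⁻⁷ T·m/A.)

For a circular arc, B = μ₀Iφ/(4πR) with φ in radians; here φ = 2.827 rad.
So I = 4πRB/(μ₀φ) = 4π × 0.12 × 1.71×10⁻⁵ / (4π×10⁻⁷ × 2.827) = 7.26 A.

I ≈ 7.26 A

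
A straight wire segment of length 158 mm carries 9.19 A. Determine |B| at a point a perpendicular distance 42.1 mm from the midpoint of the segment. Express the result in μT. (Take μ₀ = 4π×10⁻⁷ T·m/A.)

For a finite straight segment, B = (μ₀I/4πd)(sinθ₁ + sinθ₂), where θ₁, θ₂ are the angles from the perpendicular to each end.
The perpendicular from the point meets the wire at its midpoint, so each end is L/2 = 0.079 m away along the wire.
sinθ₁ = 0.079/√(0.079²+0.0421²) = 0.8825; sinθ₂ = 0.079/√(0.079²+0.0421²) = 0.8825.
B = (4π×10⁻⁷ × 9.19) / (4π × 0.0421) × (0.8825 + 0.8825) = 3.85×10⁻⁵ T.

B ≈ 38.5 μT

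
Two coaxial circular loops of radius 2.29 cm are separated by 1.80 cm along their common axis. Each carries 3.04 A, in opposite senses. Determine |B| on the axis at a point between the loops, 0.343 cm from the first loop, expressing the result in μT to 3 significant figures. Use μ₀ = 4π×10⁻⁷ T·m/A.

Each loop contributes B = μ₀IR²/[2(R²+z²)^(3/2)] on the axis, with z measured from that loop.
Loop 1 (z = 0.00343 m): B₁ = 8.07×10⁻⁵ T. Loop 2 (z = 0.01457 m): B₂ = 5.01×10⁻⁵ T.
The fields oppose: B = |B₁ − B₂| = 3.06×10⁻⁵ T.

B ≈ 30.6 μT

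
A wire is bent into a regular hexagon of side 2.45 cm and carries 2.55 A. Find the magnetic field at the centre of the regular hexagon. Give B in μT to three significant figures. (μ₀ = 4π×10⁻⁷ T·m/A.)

B ≈ 72.1 μT

Each side is a finite straight segment at perpendicular distance d = a/(2 tan(π/6)) = 0.02122 m from the centre, with end-angles ±π/6.
One side contributes B₁ = (μ₀I/4πd)·2 sin(π/6) = 1.20×10⁻⁵ T.
All 6 sides add in the same direction: B = 6 × 1.20×10⁻⁵ = 7.21×10⁻⁵ T.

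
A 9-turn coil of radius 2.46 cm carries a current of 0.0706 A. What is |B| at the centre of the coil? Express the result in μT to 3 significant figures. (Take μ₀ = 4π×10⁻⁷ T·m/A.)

For an N-turn flat coil, B = Nμ₀I/(2R) with R = 0.0246 m.
B = 9 × 1.80×10⁻⁶ T = 1.62×10⁻⁵ T.

B ≈ 16.2 μT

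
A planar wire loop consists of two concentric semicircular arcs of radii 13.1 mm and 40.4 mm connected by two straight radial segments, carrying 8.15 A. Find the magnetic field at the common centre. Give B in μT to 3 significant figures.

B ≈ 132 μT

The radial connectors point toward the centre, so dl × r̂ = 0 and they contribute nothing.
Each semicircle gives μ₀I/(4R): inner arc 1.95×10⁻⁴ T, outer arc 6.34×10⁻⁵ T.
The two arcs carry current in opposite angular senses, so their fields oppose: B = |1.95×10⁻⁴ − 6.34×10⁻⁵| = 1.32×10⁻⁴ T.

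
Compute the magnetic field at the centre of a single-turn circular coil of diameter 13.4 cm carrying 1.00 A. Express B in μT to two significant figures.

B ≈ 9.4 μT

At the centre of a circular loop the Biot–Savart law gives B = μ₀I/(2R) (so R = 0.067 m).
B = (4π×10⁻⁷ × 1.00) / (2 × 0.067) = 9.38×10⁻⁶ T.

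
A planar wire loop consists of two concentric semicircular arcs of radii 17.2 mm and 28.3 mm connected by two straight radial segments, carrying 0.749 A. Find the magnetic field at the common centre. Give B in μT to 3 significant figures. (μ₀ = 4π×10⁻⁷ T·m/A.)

The radial connectors point toward the centre, so dl × r̂ = 0 and they contribute nothing.
Each semicircle gives μ₀I/(4R): inner arc 1.37×10⁻⁵ T, outer arc 8.31×10⁻⁶ T.
The two arcs carry current in opposite angular senses, so their fields oppose: B = |1.37×10⁻⁵ − 8.31×10⁻⁶| = 5.37×10⁻⁶ T.

B ≈ 5.37 μT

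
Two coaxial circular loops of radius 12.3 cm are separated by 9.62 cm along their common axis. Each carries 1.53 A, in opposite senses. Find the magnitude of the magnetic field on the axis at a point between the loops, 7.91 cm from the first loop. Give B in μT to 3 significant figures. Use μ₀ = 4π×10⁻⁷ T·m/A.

Each loop contributes B = μ₀IR²/[2(R²+z²)^(3/2)] on the axis, with z measured from that loop.
Loop 1 (z = 0.0791 m): B₁ = 4.65×10⁻⁶ T. Loop 2 (z = 0.0171 m): B₂ = 7.59×10⁻⁶ T.
The fields oppose: B = |B₁ − B₂| = 2.94×10⁻⁶ T.

B ≈ 2.94 μT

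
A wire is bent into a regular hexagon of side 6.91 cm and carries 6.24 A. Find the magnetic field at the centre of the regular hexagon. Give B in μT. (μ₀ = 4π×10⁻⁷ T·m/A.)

B ≈ 62.6 μT

Each side is a finite straight segment at perpendicular distance d = a/(2 tan(π/6)) = 0.05984 m from the centre, with end-angles ±π/6.
One side contributes B₁ = (μ₀I/4πd)·2 sin(π/6) = 1.04×10⁻⁵ T.
All 6 sides add in the same direction: B = 6 × 1.04×10⁻⁵ = 6.26×10⁻⁵ T.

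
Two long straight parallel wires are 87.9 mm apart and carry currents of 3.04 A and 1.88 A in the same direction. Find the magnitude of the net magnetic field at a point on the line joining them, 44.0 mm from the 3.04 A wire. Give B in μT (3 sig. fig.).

B ≈ 5.25 μT

Each long wire gives B = μ₀I/(2πd). Distances are d₁ = 0.044 m and d₂ = 0.0439 m.
B₁ = 1.38×10⁻⁵ T, B₂ = 8.56×10⁻⁶ T.
Between parallel currents the two contributions point in opposite directions, so they subtract. B = |B₁ − B₂| = |1.38×10⁻⁵ − 8.56×10⁻⁶| = 5.25×10⁻⁶ T.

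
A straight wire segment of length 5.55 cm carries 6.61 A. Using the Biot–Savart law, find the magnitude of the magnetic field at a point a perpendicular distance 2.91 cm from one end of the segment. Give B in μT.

B ≈ 20.1 μT

For a finite straight segment, B = (μ₀I/4πd)(sinθ₁ + sinθ₂), where θ₁, θ₂ are the angles from the perpendicular to each end.
The perpendicular foot is at one end, so the two end-offsets along the wire are 0 and L = 0.0555 m.
sinθ₁ = 0/√(0²+0.0291²) = 0.0000; sinθ₂ = 0.0555/√(0.0555²+0.0291²) = 0.8856.
B = (4π×10⁻⁷ × 6.61) / (4π × 0.0291) × (0.0000 + 0.8856) = 2.01×10⁻⁵ T.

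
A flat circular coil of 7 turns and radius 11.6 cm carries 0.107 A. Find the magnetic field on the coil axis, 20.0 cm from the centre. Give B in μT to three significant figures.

B ≈ 0.512 μT

For an N-turn flat coil, B = Nμ₀IR²/[2(R²+z²)^(3/2)] with R = 0.116 m, z = 0.2 m.
B = 7 × 7.32×10⁻⁸ T = 5.12×10⁻⁷ T.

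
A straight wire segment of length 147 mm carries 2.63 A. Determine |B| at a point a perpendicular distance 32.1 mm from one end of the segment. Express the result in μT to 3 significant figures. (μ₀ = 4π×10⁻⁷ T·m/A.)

For a finite straight segment, B = (μ₀I/4πd)(sinθ₁ + sinθ₂), where θ₁, θ₂ are the angles from the perpendicular to each end.
The perpendicular foot is at one end, so the two end-offsets along the wire are 0 and L = 0.147 m.
sinθ₁ = 0/√(0²+0.0321²) = 0.0000; sinθ₂ = 0.147/√(0.147²+0.0321²) = 0.9770.
B = (4π×10⁻⁷ × 2.63) / (4π × 0.0321) × (0.0000 + 0.9770) = 8.00×10⁻⁶ T.

B ≈ 8.00 μT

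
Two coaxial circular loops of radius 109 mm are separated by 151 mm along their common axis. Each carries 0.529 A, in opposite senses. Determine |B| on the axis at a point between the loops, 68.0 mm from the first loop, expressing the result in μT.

Each loop contributes B = μ₀IR²/[2(R²+z²)^(3/2)] on the axis, with z measured from that loop.
Loop 1 (z = 0.068 m): B₁ = 1.86×10⁻⁶ T. Loop 2 (z = 0.083 m): B₂ = 1.54×10⁻⁶ T.
The fields oppose: B = |B₁ − B₂| = 3.27×10⁻⁷ T.

B ≈ 0.327 μT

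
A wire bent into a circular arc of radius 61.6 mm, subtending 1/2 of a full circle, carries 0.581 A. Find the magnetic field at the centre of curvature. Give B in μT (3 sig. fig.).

B ≈ 2.96 μT

The Biot–Savart field of a circular arc at its centre is B = μ₀Iφ/(4πR), with φ = 3.142 rad.
B = (4π×10⁻⁷ × 0.581 × 3.142) / (4π × 0.0616) = 2.96×10⁻⁶ T.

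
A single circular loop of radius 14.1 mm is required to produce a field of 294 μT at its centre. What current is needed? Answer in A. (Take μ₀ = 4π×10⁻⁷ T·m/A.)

At the centre of a circular loop B = μ₀I/(2R), so I = 2RB/μ₀.
With R = 0.0141 m, I = 2 × 0.0141 × 2.94×10⁻⁴ / (4π×10⁻⁷) = 6.60 A.

I ≈ 6.60 A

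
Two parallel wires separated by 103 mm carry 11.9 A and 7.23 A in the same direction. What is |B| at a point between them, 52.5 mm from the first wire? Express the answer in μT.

B ≈ 16.7 μT

Each long wire gives B = μ₀I/(2πd). Distances are d₁ = 0.0525 m and d₂ = 0.0505 m.
B₁ = 4.53×10⁻⁵ T, B₂ = 2.86×10⁻⁵ T.
Between parallel currents the two contributions point in opposite directions, so they subtract. B = |B₁ − B₂| = |4.53×10⁻⁵ − 2.86×10⁻⁵| = 1.67×10⁻⁵ T.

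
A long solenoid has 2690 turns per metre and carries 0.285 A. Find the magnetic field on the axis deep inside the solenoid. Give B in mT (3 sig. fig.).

Inside a long solenoid, B = μ₀nI with n = 2690 turns/m.
B = 4π×10⁻⁷ × 2690 × 0.285 = 9.63×10⁻⁴ T.

B ≈ 0.963 mT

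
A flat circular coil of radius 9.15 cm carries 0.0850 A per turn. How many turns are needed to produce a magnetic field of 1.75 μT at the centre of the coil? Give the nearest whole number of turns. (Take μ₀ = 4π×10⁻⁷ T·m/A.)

N = 3

For an N-turn coil, B = Nμ₀I/(2R). A single turn gives B₁ = 5.84×10⁻⁷ T with R = 0.0915 m.
N = B/B₁ = 1.75×10⁻⁶ / 5.84×10⁻⁷ = 3.00.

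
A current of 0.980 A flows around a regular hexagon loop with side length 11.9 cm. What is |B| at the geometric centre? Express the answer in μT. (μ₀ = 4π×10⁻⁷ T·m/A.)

B ≈ 5.71 μT

Each side is a finite straight segment at perpendicular distance d = a/(2 tan(π/6)) = 0.1031 m from the centre, with end-angles ±π/6.
One side contributes B₁ = (μ₀I/4πd)·2 sin(π/6) = 9.51×10⁻⁷ T.
All 6 sides add in the same direction: B = 6 × 9.51×10⁻⁷ = 5.71×10⁻⁶ T.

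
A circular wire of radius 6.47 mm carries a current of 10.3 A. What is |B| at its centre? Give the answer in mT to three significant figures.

B ≈ 1.00 mT

At the centre of a circular loop the Biot–Savart law gives B = μ₀I/(2R).
B = (4π×10⁻⁷ × 10.3) / (2 × 0.00647) = 1.00×10⁻³ T.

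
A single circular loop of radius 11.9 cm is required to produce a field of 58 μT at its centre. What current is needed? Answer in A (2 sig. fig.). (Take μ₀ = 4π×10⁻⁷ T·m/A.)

I ≈ 11 A

At the centre of a circular loop B = μ₀I/(2R), so I = 2RB/μ₀.
With R = 0.119 m, I = 2 × 0.119 × 5.80×10⁻⁵ / (4π×10⁻⁷) = 11.0 A.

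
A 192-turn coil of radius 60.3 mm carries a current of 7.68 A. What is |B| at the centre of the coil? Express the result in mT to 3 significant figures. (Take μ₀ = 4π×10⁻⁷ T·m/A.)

B ≈ 15.4 mT

For an N-turn flat coil, B = Nμ₀I/(2R) with R = 0.0603 m.
B = 192 × 8.00×10⁻⁵ T = 1.54×10⁻² T.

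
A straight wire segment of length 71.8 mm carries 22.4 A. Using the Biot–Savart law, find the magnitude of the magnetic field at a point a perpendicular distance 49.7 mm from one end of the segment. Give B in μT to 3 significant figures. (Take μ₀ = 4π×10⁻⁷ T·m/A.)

B ≈ 37.1 μT

For a finite straight segment, B = (μ₀I/4πd)(sinθ₁ + sinθ₂), where θ₁, θ₂ are the angles from the perpendicular to each end.
The perpendicular foot is at one end, so the two end-offsets along the wire are 0 and L = 0.0718 m.
sinθ₁ = 0/√(0²+0.0497²) = 0.0000; sinθ₂ = 0.0718/√(0.0718²+0.0497²) = 0.8222.
B = (4π×10⁻⁷ × 22.4) / (4π × 0.0497) × (0.0000 + 0.8222) = 3.71×10⁻⁵ T.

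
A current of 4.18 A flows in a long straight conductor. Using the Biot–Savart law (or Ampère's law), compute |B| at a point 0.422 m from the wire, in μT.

For an infinitely long straight wire, B = μ₀I/(2πd).
B = (4π×10⁻⁷ × 4.18) / (2π × 0.422) = 1.98×10⁻⁶ T.

B ≈ 1.98 μT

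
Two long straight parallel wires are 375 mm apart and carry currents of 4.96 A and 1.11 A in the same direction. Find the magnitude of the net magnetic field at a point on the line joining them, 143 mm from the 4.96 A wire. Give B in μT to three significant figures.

Each long wire gives B = μ₀I/(2πd). Distances are d₁ = 0.143 m and d₂ = 0.232 m.
B₁ = 6.94×10⁻⁶ T, B₂ = 9.57×10⁻⁷ T.
Between parallel currents the two contributions point in opposite directions, so they subtract. B = |B₁ − B₂| = |6.94×10⁻⁶ − 9.57×10⁻⁷| = 5.98×10⁻⁶ T.

B ≈ 5.98 μT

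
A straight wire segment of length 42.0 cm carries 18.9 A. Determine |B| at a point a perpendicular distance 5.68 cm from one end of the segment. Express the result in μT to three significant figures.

B ≈ 33.0 μT

For a finite straight segment, B = (μ₀I/4πd)(sinθ₁ + sinθ₂), where θ₁, θ₂ are the angles from the perpendicular to each end.
The perpendicular foot is at one end, so the two end-offsets along the wire are 0 and L = 0.42 m.
sinθ₁ = 0/√(0²+0.0568²) = 0.0000; sinθ₂ = 0.42/√(0.42²+0.0568²) = 0.9910.
B = (4π×10⁻⁷ × 18.9) / (4π × 0.0568) × (0.0000 + 0.9910) = 3.30×10⁻⁵ T.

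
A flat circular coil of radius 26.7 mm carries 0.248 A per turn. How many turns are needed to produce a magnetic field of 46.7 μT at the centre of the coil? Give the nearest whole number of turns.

For an N-turn coil, B = Nμ₀I/(2R). A single turn gives B₁ = 5.84×10⁻⁶ T with R = 0.0267 m.
N = B/B₁ = 4.67×10⁻⁵ / 5.84×10⁻⁶ = 8.00.

N = 8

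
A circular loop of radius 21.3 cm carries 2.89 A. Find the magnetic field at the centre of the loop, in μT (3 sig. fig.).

At the centre of a circular loop the Biot–Savart law gives B = μ₀I/(2R).
B = (4π×10⁻⁷ × 2.89) / (2 × 0.213) = 8.53×10⁻⁶ T.

B ≈ 8.53 μT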